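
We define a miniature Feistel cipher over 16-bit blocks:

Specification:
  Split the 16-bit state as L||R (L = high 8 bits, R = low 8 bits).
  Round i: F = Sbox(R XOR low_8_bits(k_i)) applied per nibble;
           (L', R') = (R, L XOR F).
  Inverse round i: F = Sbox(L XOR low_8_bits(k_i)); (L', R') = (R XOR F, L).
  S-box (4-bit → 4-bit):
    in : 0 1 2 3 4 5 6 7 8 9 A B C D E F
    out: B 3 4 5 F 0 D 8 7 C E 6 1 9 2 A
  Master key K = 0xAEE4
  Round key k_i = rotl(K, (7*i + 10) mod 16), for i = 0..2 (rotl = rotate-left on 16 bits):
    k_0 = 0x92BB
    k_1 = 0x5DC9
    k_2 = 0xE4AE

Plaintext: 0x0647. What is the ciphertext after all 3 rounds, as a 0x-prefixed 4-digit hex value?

s_0 = plaintext = 0x0647
s_1 = Round(s_0, k_0) = 0x47A7
s_2 = Round(s_1, k_1) = 0xA795
s_3 = Round(s_2, k_2) = 0x95F1

0x95F1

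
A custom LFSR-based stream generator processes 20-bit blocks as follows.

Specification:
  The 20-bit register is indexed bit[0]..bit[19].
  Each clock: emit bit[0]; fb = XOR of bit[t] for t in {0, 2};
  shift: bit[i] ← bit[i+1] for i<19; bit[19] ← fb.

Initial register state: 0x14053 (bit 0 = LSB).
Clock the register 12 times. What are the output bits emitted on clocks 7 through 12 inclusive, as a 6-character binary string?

reg_0 = 0x14053
clock 1: out=1, reg = 0x8A029
clock 2: out=1, reg = 0xC5014
clock 3: out=0, reg = 0xE280A
clock 4: out=0, reg = 0x71405
clock 5: out=1, reg = 0x38A02
clock 6: out=0, reg = 0x1C501
clock 7: out=1, reg = 0x8E280
clock 8: out=0, reg = 0x47140
clock 9: out=0, reg = 0x238A0
clock 10: out=0, reg = 0x11C50
clock 11: out=0, reg = 0x08E28
clock 12: out=0, reg = 0x04714

100000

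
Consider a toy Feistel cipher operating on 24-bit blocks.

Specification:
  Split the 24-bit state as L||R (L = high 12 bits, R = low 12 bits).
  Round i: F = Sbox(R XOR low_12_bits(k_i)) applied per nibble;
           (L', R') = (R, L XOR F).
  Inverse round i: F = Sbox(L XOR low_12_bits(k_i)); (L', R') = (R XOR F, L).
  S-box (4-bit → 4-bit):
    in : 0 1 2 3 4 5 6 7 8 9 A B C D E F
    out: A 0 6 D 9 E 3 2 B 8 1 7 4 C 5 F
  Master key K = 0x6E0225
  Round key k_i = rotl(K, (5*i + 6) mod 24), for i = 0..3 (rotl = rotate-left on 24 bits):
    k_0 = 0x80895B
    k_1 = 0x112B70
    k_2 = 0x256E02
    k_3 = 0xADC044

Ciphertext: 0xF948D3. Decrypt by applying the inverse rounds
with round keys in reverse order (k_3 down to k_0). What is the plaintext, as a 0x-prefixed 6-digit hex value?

s_0 = ciphertext = 0xF948D3
s_1 = InvRound(s_0, k_3) = 0x719F94
s_2 = InvRound(s_1, k_2) = 0x793719
s_3 = InvRound(s_2, k_1) = 0x344793
s_4 = InvRound(s_3, k_0) = 0x69C344

0x69C344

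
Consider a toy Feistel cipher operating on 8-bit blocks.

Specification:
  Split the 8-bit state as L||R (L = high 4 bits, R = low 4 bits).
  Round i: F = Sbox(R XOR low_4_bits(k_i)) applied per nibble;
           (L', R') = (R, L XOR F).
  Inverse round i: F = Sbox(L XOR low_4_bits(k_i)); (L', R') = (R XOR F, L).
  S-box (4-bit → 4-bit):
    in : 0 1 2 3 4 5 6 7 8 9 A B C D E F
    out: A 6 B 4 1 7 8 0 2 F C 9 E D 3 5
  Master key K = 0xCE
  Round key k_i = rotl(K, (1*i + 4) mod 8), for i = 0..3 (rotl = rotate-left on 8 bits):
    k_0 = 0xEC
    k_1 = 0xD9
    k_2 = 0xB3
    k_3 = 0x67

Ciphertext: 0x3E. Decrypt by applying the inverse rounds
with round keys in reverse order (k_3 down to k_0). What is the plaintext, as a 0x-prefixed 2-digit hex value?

s_0 = ciphertext = 0x3E
s_1 = InvRound(s_0, k_3) = 0xF3
s_2 = InvRound(s_1, k_2) = 0xDF
s_3 = InvRound(s_2, k_1) = 0xED
s_4 = InvRound(s_3, k_0) = 0x6E

0x6E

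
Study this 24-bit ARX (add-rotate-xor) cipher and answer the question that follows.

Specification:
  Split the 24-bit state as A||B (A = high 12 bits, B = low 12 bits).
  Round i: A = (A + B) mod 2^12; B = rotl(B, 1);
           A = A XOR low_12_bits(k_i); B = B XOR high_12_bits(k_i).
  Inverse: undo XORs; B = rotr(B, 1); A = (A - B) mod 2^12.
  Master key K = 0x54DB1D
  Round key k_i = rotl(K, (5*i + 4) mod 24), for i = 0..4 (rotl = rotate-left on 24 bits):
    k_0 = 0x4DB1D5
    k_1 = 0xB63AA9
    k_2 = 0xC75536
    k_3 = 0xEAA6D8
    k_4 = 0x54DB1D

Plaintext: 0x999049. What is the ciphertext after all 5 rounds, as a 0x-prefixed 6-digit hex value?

0xEBD646

s_0 = plaintext = 0x999049
s_1 = Round(s_0, k_0) = 0x837449
s_2 = Round(s_1, k_1) = 0x6293F1
s_3 = Round(s_2, k_2) = 0xF2CB97
s_4 = Round(s_3, k_3) = 0xC1B985
s_5 = Round(s_4, k_4) = 0xEBD646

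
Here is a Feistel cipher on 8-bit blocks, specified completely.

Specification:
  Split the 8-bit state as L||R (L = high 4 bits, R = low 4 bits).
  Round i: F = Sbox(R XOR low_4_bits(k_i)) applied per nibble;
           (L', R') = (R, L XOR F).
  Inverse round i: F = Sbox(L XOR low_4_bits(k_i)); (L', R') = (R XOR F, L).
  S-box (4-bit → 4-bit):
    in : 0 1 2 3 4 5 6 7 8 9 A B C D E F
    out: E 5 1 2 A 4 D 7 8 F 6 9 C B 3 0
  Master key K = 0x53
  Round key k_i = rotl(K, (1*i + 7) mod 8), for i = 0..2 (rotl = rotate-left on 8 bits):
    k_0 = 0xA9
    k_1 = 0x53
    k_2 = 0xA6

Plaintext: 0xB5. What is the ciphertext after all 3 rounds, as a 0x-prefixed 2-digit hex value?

s_0 = plaintext = 0xB5
s_1 = Round(s_0, k_0) = 0x57
s_2 = Round(s_1, k_1) = 0x7F
s_3 = Round(s_2, k_2) = 0xF8

0xF8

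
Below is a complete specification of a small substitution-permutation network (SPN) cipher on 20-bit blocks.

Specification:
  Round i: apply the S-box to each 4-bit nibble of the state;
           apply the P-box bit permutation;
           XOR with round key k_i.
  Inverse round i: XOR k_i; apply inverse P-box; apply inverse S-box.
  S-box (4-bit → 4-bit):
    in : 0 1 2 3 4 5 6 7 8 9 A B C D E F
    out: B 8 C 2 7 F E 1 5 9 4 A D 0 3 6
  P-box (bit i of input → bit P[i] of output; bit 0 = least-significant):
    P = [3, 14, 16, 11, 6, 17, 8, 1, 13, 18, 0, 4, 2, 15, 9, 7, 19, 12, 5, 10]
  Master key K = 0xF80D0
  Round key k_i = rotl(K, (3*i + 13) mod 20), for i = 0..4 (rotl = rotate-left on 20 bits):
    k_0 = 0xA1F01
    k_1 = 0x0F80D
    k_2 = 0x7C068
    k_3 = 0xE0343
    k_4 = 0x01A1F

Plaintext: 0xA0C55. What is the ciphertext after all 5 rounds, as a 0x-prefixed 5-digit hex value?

s_0 = plaintext = 0xA0C55
s_1 = Round(s_0, k_0) = 0x9F6FE
s_2 = Round(s_1, k_1) = 0xE3F14
s_3 = Round(s_2, k_2) = 0xA1063
s_4 = Round(s_3, k_3) = 0x862F1
s_5 = Round(s_4, k_4) = 0xA91AE

0xA91AE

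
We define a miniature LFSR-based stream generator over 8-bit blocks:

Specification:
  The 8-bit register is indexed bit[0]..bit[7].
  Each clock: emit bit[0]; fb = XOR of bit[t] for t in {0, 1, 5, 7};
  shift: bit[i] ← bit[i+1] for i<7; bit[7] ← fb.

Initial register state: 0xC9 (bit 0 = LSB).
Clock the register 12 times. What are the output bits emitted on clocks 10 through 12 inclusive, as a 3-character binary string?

reg_0 = 0xC9
clock 1: out=1, reg = 0x64
clock 2: out=0, reg = 0xB2
clock 3: out=0, reg = 0xD9
clock 4: out=1, reg = 0x6C
clock 5: out=0, reg = 0xB6
clock 6: out=0, reg = 0xDB
clock 7: out=1, reg = 0xED
clock 8: out=1, reg = 0xF6
clock 9: out=0, reg = 0xFB
clock 10: out=1, reg = 0x7D
clock 11: out=1, reg = 0x3E
clock 12: out=0, reg = 0x1F

110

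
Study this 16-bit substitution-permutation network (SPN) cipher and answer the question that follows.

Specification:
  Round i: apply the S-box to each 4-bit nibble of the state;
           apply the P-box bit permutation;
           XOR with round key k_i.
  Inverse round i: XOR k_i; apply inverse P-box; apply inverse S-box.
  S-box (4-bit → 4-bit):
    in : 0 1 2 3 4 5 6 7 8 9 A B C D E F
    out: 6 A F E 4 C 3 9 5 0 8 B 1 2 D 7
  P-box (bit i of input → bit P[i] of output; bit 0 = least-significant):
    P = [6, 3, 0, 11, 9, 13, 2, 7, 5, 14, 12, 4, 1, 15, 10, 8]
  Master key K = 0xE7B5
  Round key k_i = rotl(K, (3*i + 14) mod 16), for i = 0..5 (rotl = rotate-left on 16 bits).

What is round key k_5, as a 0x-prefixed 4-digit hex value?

K = 0xE7B5
k_0 = rotl(K, (3*0+14) mod 16) = rotl(K, 14) = 0x79ED
k_1 = rotl(K, (3*1+14) mod 16) = rotl(K, 1) = 0xCF6B
k_2 = rotl(K, (3*2+14) mod 16) = rotl(K, 4) = 0x7B5E
k_3 = rotl(K, (3*3+14) mod 16) = rotl(K, 7) = 0xDAF3
k_4 = rotl(K, (3*4+14) mod 16) = rotl(K, 10) = 0xD79E
k_5 = rotl(K, (3*5+14) mod 16) = rotl(K, 13) = 0xBCF6

0xBCF6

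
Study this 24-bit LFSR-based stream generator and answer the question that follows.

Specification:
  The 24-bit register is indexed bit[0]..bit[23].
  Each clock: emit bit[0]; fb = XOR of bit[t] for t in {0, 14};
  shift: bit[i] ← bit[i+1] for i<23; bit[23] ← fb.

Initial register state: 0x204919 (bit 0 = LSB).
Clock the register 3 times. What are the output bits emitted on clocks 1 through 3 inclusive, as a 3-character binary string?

reg_0 = 0x204919
clock 1: out=1, reg = 0x10248C
clock 2: out=0, reg = 0x081246
clock 3: out=0, reg = 0x040923

100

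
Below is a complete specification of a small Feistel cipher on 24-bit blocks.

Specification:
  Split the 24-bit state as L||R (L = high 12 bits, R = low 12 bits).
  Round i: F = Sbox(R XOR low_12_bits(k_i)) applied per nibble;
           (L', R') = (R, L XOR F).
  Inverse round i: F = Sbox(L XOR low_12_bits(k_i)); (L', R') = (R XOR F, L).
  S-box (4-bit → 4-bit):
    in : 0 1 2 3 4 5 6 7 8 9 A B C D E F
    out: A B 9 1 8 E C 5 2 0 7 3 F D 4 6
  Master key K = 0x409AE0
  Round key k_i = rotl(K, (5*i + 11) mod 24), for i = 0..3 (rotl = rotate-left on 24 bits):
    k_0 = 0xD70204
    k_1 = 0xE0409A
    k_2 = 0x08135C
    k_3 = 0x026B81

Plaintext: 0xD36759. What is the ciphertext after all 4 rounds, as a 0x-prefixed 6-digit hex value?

s_0 = plaintext = 0xD36759
s_1 = Round(s_0, k_0) = 0x7593DB
s_2 = Round(s_1, k_1) = 0x3DB6D2
s_3 = Round(s_2, k_2) = 0x6D2DFF
s_4 = Round(s_3, k_3) = 0xDFFA86

0xDFFA86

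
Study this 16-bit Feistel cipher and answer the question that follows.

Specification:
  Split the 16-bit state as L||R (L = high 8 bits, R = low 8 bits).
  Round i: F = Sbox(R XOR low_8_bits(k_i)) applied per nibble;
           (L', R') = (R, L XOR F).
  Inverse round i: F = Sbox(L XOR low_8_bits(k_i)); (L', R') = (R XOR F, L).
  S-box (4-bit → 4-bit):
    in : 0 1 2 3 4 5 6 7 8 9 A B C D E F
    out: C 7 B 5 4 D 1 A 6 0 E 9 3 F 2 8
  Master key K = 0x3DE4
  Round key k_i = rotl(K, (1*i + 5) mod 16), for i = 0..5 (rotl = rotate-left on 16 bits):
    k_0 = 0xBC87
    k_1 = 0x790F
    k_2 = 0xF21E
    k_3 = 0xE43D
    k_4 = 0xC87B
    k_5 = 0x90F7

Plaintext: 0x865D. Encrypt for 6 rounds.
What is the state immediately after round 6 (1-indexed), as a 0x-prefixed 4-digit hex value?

s_0 = plaintext = 0x865D
s_1 = Round(s_0, k_0) = 0x5D78
s_2 = Round(s_1, k_1) = 0x78F7
s_3 = Round(s_2, k_2) = 0xF758
s_4 = Round(s_3, k_3) = 0x58EA
s_5 = Round(s_4, k_4) = 0xEA5F
s_6 = Round(s_5, k_5) = 0x5F0C

0x5F0C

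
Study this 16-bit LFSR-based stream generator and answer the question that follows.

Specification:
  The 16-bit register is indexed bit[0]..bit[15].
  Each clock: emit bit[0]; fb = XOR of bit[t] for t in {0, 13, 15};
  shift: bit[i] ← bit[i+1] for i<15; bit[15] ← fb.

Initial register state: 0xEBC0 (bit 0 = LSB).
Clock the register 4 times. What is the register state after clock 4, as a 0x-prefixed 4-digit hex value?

0x2EBC

reg_0 = 0xEBC0
clock 1: out=0, reg = 0x75E0
clock 2: out=0, reg = 0xBAF0
clock 3: out=0, reg = 0x5D78
clock 4: out=0, reg = 0x2EBC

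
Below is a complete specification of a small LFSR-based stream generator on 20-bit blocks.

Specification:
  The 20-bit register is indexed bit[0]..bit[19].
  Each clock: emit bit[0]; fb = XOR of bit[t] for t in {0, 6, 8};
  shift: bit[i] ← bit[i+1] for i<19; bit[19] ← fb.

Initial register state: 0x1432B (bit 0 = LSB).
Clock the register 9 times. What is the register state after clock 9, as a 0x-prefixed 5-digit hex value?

0xB20A1

reg_0 = 0x1432B
clock 1: out=1, reg = 0x0A195
clock 2: out=1, reg = 0x050CA
clock 3: out=0, reg = 0x82865
clock 4: out=1, reg = 0x41432
clock 5: out=0, reg = 0x20A19
clock 6: out=1, reg = 0x9050C
clock 7: out=0, reg = 0xC8286
clock 8: out=0, reg = 0x64143
clock 9: out=1, reg = 0xB20A1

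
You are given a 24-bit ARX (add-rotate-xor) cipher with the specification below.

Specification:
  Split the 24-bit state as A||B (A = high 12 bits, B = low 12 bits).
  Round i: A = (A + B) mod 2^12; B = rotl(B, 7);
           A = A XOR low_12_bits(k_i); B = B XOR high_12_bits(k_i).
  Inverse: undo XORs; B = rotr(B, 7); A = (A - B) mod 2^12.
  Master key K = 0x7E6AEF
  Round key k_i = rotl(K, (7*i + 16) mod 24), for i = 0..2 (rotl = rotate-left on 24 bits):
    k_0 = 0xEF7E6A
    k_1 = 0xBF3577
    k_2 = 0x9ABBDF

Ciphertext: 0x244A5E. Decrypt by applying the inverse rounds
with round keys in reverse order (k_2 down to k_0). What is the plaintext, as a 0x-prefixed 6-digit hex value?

s_0 = ciphertext = 0x244A5E
s_1 = InvRound(s_0, k_2) = 0xAF4EA7
s_2 = InvRound(s_1, k_1) = 0x4F9A8A
s_3 = InvRound(s_2, k_0) = 0xAEBFA8

0xAEBFA8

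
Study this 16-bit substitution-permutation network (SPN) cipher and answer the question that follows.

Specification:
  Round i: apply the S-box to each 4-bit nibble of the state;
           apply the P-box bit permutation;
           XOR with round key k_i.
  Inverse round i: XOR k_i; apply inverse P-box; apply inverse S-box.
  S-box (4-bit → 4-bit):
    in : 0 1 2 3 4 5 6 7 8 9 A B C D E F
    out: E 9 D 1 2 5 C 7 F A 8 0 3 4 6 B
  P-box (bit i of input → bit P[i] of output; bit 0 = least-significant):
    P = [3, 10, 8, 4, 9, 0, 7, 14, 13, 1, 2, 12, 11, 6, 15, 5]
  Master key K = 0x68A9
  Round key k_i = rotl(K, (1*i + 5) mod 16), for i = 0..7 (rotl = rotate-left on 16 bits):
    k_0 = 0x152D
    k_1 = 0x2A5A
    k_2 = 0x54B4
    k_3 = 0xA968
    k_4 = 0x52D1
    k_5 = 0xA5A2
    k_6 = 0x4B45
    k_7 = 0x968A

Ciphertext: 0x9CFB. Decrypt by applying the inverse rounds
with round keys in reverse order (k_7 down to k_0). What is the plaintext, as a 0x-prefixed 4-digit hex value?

0xB088

s_0 = ciphertext = 0x9CFB
s_1 = InvRound(s_0, k_7) = 0xFBCA
s_2 = InvRound(s_1, k_6) = 0xD8E3
s_3 = InvRound(s_2, k_5) = 0xC19E
s_4 = InvRound(s_3, k_4) = 0xE0C5
s_5 = InvRound(s_4, k_3) = 0x1D05
s_6 = InvRound(s_5, k_2) = 0x1B06
s_7 = InvRound(s_6, k_1) = 0x42B2
s_8 = InvRound(s_7, k_0) = 0xB088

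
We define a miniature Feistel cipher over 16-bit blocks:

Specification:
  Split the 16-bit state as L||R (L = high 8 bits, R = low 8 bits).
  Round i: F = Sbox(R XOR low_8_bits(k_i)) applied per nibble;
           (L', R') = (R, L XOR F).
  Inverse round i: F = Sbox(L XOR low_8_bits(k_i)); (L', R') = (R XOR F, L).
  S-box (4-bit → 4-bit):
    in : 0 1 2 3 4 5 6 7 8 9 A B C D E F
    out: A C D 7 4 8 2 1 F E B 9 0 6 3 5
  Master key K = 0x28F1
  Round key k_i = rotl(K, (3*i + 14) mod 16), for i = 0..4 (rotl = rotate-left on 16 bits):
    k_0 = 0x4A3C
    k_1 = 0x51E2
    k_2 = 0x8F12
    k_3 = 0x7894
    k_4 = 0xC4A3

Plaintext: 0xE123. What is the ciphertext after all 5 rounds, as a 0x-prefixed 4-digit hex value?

0x20A4

s_0 = plaintext = 0xE123
s_1 = Round(s_0, k_0) = 0x2324
s_2 = Round(s_1, k_1) = 0x2421
s_3 = Round(s_2, k_2) = 0x2153
s_4 = Round(s_3, k_3) = 0x5320
s_5 = Round(s_4, k_4) = 0x20A4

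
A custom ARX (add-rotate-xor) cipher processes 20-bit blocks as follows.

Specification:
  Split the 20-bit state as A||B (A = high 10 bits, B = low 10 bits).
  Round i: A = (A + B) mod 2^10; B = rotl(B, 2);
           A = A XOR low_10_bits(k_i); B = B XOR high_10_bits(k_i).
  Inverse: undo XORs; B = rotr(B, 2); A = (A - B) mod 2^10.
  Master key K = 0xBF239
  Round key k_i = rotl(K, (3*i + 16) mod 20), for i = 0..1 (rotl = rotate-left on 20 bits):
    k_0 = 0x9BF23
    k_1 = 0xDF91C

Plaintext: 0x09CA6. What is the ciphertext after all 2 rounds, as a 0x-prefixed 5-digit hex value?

0x7E4A2

s_0 = plaintext = 0x09CA6
s_1 = Round(s_0, k_0) = 0xFB8F7
s_2 = Round(s_1, k_1) = 0x7E4A2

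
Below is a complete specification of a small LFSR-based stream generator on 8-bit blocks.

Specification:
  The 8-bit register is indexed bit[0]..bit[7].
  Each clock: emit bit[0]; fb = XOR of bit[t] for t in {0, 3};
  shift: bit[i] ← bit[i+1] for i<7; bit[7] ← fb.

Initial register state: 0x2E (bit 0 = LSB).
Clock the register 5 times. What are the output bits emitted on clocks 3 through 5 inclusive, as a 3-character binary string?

110

reg_0 = 0x2E
clock 1: out=0, reg = 0x97
clock 2: out=1, reg = 0xCB
clock 3: out=1, reg = 0x65
clock 4: out=1, reg = 0xB2
clock 5: out=0, reg = 0x59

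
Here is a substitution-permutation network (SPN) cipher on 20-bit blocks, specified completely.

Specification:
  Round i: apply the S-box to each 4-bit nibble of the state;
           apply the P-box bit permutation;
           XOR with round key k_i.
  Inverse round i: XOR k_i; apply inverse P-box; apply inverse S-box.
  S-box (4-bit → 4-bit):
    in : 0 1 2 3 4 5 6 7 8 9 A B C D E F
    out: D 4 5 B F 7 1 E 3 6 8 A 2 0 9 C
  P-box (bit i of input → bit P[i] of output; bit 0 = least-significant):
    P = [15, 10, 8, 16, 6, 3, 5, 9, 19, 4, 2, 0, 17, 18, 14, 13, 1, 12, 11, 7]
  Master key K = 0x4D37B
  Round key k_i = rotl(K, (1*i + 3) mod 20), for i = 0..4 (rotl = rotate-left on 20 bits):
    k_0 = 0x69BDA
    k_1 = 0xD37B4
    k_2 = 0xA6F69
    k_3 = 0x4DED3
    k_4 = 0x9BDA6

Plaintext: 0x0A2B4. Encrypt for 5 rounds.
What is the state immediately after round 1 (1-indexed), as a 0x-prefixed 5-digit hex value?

0xF3454

s_0 = plaintext = 0x0A2B4
s_1 = Round(s_0, k_0) = 0xF3454
s_2 = Round(s_1, k_1) = 0x29A49
s_3 = Round(s_2, k_2) = 0xE2002
s_4 = Round(s_3, k_3) = 0xE1D34
s_5 = Round(s_4, k_4) = 0x87A6C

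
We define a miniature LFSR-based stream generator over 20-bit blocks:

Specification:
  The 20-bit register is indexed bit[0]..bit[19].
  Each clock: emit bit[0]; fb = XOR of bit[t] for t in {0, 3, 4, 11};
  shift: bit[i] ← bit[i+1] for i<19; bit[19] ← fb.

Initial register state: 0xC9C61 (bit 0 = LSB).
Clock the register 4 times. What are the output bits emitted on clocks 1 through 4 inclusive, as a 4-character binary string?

reg_0 = 0xC9C61
clock 1: out=1, reg = 0x64E30
clock 2: out=0, reg = 0x32718
clock 3: out=0, reg = 0x1938C
clock 4: out=0, reg = 0x8C9C6

1000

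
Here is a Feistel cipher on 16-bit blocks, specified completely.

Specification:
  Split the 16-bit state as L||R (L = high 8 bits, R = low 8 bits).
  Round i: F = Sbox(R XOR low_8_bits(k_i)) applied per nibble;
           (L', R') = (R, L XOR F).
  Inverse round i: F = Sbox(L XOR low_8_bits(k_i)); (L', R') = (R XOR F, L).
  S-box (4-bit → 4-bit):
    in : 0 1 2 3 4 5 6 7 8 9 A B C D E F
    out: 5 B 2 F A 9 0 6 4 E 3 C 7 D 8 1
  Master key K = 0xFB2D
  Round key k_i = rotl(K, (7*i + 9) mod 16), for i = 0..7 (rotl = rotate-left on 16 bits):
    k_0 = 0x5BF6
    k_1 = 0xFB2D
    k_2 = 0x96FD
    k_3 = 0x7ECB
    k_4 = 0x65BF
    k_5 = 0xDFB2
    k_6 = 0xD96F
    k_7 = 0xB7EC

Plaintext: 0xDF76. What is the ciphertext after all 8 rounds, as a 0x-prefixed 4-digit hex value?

0x7CB9

s_0 = plaintext = 0xDF76
s_1 = Round(s_0, k_0) = 0x769A
s_2 = Round(s_1, k_1) = 0x9AB0
s_3 = Round(s_2, k_2) = 0xB037
s_4 = Round(s_3, k_3) = 0x37A7
s_5 = Round(s_4, k_4) = 0xA783
s_6 = Round(s_5, k_5) = 0x835C
s_7 = Round(s_6, k_6) = 0x5C7C
s_8 = Round(s_7, k_7) = 0x7CB9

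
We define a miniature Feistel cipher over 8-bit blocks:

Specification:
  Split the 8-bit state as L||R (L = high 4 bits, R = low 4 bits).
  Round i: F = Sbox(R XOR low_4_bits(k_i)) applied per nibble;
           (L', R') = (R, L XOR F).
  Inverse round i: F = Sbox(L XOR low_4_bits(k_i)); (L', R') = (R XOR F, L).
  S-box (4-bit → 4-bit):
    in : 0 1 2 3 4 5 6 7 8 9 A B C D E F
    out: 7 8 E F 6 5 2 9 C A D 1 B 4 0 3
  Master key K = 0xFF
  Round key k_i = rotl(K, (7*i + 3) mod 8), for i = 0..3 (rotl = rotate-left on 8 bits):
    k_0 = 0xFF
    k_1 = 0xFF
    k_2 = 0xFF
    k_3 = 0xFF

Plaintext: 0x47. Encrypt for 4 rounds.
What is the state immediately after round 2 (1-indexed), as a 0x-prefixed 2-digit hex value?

s_0 = plaintext = 0x47
s_1 = Round(s_0, k_0) = 0x78
s_2 = Round(s_1, k_1) = 0x8E
s_3 = Round(s_2, k_2) = 0xE0
s_4 = Round(s_3, k_3) = 0x0D

0x8E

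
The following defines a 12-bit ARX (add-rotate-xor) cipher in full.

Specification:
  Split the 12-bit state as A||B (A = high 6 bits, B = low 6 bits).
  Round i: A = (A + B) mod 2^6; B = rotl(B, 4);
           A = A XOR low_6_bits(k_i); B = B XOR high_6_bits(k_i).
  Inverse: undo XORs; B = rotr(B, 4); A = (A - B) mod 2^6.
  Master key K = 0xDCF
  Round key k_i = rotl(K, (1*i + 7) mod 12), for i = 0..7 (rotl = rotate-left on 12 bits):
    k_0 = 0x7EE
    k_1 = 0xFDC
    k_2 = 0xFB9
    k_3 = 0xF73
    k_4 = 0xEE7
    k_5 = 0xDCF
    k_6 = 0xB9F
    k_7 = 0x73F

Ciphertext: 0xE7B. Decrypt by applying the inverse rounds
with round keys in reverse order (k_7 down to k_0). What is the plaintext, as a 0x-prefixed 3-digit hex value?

0xB81

s_0 = ciphertext = 0xE7B
s_1 = InvRound(s_0, k_7) = 0xA1E
s_2 = InvRound(s_1, k_6) = 0xD03
s_3 = InvRound(s_2, k_5) = 0xA13
s_4 = InvRound(s_3, k_4) = 0xB62
s_5 = InvRound(s_4, k_3) = 0x87D
s_6 = InvRound(s_5, k_2) = 0x30C
s_7 = InvRound(s_6, k_1) = 0x04F
s_8 = InvRound(s_7, k_0) = 0xB81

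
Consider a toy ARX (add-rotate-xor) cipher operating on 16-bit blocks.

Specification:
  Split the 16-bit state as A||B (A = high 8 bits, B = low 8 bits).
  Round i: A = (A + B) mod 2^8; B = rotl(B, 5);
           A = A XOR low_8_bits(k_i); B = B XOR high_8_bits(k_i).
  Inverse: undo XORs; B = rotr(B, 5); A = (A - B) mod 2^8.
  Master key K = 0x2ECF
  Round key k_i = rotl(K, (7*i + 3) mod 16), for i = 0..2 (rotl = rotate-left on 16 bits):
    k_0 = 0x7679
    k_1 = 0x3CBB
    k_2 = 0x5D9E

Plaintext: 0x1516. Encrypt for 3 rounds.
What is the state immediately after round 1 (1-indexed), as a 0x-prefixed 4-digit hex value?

s_0 = plaintext = 0x1516
s_1 = Round(s_0, k_0) = 0x52B4
s_2 = Round(s_1, k_1) = 0xBDAA
s_3 = Round(s_2, k_2) = 0xF908

0x52B4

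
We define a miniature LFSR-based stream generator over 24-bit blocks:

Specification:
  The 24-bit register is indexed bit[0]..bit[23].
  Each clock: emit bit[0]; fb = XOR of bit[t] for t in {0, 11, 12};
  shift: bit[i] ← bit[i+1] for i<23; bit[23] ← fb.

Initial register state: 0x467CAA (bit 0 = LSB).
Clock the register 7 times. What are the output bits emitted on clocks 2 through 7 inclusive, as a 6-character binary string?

101010

reg_0 = 0x467CAA
clock 1: out=0, reg = 0x233E55
clock 2: out=1, reg = 0x919F2A
clock 3: out=0, reg = 0x48CF95
clock 4: out=1, reg = 0x2467CA
clock 5: out=0, reg = 0x1233E5
clock 6: out=1, reg = 0x0919F2
clock 7: out=0, reg = 0x048CF9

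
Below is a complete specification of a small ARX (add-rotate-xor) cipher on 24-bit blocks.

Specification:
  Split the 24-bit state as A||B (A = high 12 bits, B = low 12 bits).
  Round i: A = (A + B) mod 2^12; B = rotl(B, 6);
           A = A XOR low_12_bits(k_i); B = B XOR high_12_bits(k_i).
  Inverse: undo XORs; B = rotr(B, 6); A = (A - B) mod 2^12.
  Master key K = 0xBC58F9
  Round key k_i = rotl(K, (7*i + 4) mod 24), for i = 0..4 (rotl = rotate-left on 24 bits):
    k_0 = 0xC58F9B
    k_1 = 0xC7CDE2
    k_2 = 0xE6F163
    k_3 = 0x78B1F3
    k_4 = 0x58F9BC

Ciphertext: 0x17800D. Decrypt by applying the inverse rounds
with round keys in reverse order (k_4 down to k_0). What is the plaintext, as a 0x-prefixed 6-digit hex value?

s_0 = ciphertext = 0x17800D
s_1 = InvRound(s_0, k_4) = 0x82E096
s_2 = InvRound(s_1, k_3) = 0x28175C
s_3 = InvRound(s_2, k_2) = 0x6FECE4
s_4 = InvRound(s_3, k_1) = 0x51A602
s_5 = InvRound(s_4, k_0) = 0x3D86A9

0x3D86A9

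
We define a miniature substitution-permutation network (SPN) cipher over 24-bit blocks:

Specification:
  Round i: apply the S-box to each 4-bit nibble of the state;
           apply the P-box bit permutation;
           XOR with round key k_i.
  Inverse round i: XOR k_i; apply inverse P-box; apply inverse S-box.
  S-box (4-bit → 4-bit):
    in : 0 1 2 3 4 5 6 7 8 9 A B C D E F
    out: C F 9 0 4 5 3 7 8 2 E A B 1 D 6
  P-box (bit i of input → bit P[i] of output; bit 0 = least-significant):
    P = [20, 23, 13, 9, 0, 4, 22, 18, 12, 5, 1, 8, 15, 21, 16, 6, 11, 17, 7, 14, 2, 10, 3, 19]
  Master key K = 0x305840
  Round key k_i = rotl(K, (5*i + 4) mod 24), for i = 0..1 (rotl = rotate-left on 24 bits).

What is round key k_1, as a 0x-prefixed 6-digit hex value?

0xB08060

K = 0x305840
k_0 = rotl(K, (5*0+4) mod 24) = rotl(K, 4) = 0x058403
k_1 = rotl(K, (5*1+4) mod 24) = rotl(K, 9) = 0xB08060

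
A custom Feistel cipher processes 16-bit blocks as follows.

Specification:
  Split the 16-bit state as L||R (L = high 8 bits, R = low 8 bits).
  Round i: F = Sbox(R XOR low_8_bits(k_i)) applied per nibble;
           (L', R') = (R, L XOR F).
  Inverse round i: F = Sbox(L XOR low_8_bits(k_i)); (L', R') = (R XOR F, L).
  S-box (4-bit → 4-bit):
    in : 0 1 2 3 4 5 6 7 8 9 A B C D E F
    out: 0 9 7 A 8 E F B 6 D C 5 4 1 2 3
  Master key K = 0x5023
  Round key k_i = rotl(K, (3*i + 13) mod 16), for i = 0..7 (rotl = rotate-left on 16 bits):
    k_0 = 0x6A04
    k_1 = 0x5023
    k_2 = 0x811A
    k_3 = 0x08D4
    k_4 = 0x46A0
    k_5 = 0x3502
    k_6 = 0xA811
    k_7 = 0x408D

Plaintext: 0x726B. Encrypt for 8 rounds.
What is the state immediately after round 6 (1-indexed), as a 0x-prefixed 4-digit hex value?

0xDEB4

s_0 = plaintext = 0x726B
s_1 = Round(s_0, k_0) = 0x6B81
s_2 = Round(s_1, k_1) = 0x81AC
s_3 = Round(s_2, k_2) = 0xACDE
s_4 = Round(s_3, k_3) = 0xDEA0
s_5 = Round(s_4, k_4) = 0xA0DE
s_6 = Round(s_5, k_5) = 0xDEB4
s_7 = Round(s_6, k_6) = 0xB410
s_8 = Round(s_7, k_7) = 0x1065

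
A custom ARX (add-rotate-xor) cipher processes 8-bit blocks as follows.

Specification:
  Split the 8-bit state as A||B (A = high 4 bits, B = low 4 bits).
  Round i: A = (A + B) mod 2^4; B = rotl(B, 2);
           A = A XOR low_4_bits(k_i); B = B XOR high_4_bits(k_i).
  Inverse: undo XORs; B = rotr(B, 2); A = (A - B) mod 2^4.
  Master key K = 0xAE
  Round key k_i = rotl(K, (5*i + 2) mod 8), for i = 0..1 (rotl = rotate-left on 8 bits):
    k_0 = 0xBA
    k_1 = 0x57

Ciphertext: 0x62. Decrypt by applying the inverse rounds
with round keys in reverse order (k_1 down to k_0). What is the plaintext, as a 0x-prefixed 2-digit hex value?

0x59

s_0 = ciphertext = 0x62
s_1 = InvRound(s_0, k_1) = 0x4D
s_2 = InvRound(s_1, k_0) = 0x59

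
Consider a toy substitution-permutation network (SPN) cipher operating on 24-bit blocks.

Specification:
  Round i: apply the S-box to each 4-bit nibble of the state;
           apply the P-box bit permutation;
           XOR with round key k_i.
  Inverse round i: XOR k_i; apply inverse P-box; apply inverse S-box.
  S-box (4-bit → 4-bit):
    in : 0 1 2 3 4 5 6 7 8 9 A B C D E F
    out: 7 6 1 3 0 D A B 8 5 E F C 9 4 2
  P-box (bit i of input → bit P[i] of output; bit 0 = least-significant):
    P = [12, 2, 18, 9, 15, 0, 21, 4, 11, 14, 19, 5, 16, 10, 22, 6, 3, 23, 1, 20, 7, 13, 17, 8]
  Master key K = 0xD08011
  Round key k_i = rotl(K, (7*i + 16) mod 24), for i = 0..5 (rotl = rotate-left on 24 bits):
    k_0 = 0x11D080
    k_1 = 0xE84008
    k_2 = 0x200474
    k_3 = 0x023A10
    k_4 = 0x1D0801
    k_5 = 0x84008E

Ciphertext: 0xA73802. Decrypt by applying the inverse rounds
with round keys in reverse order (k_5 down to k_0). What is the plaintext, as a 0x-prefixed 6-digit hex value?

s_0 = ciphertext = 0xA73802
s_1 = InvRound(s_0, k_5) = 0x0222E3
s_2 = InvRound(s_1, k_4) = 0x0CD54C
s_3 = InvRound(s_2, k_3) = 0xA260DA
s_4 = InvRound(s_3, k_2) = 0x00F64F
s_5 = InvRound(s_4, k_1) = 0xF1AE07
s_6 = InvRound(s_5, k_0) = 0x311317

0x311317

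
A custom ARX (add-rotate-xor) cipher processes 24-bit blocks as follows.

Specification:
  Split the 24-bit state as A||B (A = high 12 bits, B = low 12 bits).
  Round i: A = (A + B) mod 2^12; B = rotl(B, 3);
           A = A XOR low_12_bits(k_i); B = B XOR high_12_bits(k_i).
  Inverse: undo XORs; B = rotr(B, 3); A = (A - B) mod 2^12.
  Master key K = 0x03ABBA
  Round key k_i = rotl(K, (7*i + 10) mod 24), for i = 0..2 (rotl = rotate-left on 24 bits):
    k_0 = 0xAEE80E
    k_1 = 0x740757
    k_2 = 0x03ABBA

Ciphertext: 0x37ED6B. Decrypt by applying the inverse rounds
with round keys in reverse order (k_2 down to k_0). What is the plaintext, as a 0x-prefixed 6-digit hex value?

0xDF07CE

s_0 = ciphertext = 0x37ED6B
s_1 = InvRound(s_0, k_2) = 0x51A3AA
s_2 = InvRound(s_1, k_1) = 0xDB049D
s_3 = InvRound(s_2, k_0) = 0xDF07CE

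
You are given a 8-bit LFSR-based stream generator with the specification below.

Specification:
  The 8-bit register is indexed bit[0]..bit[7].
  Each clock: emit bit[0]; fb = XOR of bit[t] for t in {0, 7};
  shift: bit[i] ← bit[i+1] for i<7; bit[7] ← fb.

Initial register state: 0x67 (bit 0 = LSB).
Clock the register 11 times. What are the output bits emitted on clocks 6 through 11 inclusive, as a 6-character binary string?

reg_0 = 0x67
clock 1: out=1, reg = 0xB3
clock 2: out=1, reg = 0x59
clock 3: out=1, reg = 0xAC
clock 4: out=0, reg = 0xD6
clock 5: out=0, reg = 0xEB
clock 6: out=1, reg = 0x75
clock 7: out=1, reg = 0xBA
clock 8: out=0, reg = 0xDD
clock 9: out=1, reg = 0x6E
clock 10: out=0, reg = 0x37
clock 11: out=1, reg = 0x9B

110101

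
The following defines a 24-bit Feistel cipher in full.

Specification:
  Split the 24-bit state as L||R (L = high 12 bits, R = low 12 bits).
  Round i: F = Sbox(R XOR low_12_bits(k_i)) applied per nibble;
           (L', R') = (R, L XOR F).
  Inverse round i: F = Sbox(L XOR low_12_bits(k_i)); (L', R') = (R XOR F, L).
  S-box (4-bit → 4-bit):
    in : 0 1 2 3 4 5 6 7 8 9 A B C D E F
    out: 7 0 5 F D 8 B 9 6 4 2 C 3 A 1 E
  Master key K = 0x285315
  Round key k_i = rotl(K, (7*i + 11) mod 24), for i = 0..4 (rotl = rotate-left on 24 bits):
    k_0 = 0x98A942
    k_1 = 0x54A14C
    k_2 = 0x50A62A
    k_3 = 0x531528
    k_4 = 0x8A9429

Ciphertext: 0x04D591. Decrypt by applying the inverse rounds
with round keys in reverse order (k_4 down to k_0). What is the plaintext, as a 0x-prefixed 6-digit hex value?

0xB17885

s_0 = ciphertext = 0x04D591
s_1 = InvRound(s_0, k_4) = 0x82C04D
s_2 = InvRound(s_1, k_3) = 0xA3082C
s_3 = InvRound(s_2, k_2) = 0xB2EA30
s_4 = InvRound(s_3, k_1) = 0x885B2E
s_5 = InvRound(s_4, k_0) = 0xB17885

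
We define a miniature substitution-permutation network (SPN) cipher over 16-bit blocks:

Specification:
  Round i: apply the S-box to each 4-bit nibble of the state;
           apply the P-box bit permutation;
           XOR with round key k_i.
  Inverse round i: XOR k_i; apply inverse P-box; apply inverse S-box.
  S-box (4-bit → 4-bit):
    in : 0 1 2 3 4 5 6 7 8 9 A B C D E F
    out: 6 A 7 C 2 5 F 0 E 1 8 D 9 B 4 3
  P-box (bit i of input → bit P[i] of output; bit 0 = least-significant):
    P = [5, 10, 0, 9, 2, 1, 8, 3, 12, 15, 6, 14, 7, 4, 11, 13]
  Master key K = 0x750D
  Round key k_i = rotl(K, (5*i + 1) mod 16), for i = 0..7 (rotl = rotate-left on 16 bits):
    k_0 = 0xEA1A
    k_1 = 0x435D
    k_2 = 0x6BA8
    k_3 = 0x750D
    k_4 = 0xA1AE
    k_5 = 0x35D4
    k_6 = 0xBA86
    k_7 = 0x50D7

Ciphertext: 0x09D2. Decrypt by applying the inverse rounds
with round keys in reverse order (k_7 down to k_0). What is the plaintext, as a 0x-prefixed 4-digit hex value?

0x7760

s_0 = ciphertext = 0x09D2
s_1 = InvRound(s_0, k_7) = 0xEC5E
s_2 = InvRound(s_1, k_6) = 0xFBA1
s_3 = InvRound(s_2, k_5) = 0x0896
s_4 = InvRound(s_3, k_4) = 0x8439
s_5 = InvRound(s_4, k_3) = 0x1D59
s_6 = InvRound(s_5, k_2) = 0xDB76
s_7 = InvRound(s_6, k_1) = 0xEF15
s_8 = InvRound(s_7, k_0) = 0x7760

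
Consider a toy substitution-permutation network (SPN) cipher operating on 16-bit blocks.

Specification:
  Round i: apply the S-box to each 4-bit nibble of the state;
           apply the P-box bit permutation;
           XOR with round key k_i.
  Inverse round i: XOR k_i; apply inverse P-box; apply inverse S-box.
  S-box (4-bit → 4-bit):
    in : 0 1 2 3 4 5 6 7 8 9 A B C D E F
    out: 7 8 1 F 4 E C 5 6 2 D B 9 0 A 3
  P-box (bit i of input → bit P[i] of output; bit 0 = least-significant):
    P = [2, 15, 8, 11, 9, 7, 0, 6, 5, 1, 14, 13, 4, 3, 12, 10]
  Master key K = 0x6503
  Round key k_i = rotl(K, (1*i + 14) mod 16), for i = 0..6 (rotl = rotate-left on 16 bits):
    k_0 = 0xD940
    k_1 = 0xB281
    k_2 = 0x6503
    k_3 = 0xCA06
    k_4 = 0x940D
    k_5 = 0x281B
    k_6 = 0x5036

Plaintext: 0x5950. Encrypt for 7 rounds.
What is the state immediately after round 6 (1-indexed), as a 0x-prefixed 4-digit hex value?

0xB3DC

s_0 = plaintext = 0x5950
s_1 = Round(s_0, k_0) = 0x4C8F
s_2 = Round(s_1, k_1) = 0x0224
s_3 = Round(s_2, k_2) = 0x763B
s_4 = Round(s_3, k_3) = 0x30D3
s_5 = Round(s_4, k_4) = 0x4933
s_6 = Round(s_5, k_5) = 0xB3DC
s_7 = Round(s_6, k_6) = 0x3C08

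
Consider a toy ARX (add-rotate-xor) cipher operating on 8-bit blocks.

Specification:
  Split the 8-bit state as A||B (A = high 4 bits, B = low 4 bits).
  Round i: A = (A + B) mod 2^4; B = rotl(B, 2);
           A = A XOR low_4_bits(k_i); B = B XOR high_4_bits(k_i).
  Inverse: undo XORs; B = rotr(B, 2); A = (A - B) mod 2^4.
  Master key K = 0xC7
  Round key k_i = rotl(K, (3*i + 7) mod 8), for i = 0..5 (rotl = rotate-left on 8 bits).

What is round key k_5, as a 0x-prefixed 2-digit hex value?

0xF1

K = 0xC7
k_0 = rotl(K, (3*0+7) mod 8) = rotl(K, 7) = 0xE3
k_1 = rotl(K, (3*1+7) mod 8) = rotl(K, 2) = 0x1F
k_2 = rotl(K, (3*2+7) mod 8) = rotl(K, 5) = 0xF8
k_3 = rotl(K, (3*3+7) mod 8) = rotl(K, 0) = 0xC7
k_4 = rotl(K, (3*4+7) mod 8) = rotl(K, 3) = 0x3E
k_5 = rotl(K, (3*5+7) mod 8) = rotl(K, 6) = 0xF1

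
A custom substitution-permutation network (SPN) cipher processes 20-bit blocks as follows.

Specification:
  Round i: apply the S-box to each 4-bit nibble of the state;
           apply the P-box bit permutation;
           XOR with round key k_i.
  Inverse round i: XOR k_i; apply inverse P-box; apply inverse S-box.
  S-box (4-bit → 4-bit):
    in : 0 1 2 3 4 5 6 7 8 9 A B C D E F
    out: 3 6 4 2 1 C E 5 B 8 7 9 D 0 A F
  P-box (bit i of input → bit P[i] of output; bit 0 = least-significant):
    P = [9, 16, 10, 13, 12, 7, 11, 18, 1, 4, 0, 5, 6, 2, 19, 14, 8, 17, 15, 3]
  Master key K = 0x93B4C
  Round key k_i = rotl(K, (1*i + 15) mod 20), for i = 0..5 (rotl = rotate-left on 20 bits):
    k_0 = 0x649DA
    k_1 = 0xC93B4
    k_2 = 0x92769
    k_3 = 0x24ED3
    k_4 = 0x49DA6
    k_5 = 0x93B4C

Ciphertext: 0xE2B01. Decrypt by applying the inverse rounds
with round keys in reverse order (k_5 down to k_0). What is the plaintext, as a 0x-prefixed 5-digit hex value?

s_0 = ciphertext = 0xE2B01
s_1 = InvRound(s_0, k_5) = 0xE02B3
s_2 = InvRound(s_1, k_4) = 0xA1177
s_3 = InvRound(s_2, k_3) = 0x469A7
s_4 = InvRound(s_3, k_2) = 0x9F46A
s_5 = InvRound(s_4, k_1) = 0xB80EF
s_6 = InvRound(s_5, k_0) = 0x76653

0x76653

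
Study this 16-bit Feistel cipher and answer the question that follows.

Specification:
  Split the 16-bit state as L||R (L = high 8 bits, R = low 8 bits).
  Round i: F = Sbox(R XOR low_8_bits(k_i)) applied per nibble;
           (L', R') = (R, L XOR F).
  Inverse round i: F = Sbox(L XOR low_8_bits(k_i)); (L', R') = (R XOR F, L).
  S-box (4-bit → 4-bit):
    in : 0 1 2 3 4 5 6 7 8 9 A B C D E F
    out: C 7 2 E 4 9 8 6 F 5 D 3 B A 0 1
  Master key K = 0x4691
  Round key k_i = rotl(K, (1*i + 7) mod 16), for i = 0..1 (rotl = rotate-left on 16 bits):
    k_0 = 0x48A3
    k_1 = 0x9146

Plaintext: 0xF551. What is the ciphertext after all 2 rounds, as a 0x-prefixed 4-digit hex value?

s_0 = plaintext = 0xF551
s_1 = Round(s_0, k_0) = 0x51E7
s_2 = Round(s_1, k_1) = 0xE786

0xE786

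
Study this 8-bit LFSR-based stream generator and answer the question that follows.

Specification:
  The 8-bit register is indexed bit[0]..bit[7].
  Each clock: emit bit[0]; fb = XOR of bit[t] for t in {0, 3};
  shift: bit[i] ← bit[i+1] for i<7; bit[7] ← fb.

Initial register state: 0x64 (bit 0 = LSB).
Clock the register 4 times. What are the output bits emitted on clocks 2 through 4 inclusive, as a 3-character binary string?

reg_0 = 0x64
clock 1: out=0, reg = 0x32
clock 2: out=0, reg = 0x19
clock 3: out=1, reg = 0x0C
clock 4: out=0, reg = 0x86

010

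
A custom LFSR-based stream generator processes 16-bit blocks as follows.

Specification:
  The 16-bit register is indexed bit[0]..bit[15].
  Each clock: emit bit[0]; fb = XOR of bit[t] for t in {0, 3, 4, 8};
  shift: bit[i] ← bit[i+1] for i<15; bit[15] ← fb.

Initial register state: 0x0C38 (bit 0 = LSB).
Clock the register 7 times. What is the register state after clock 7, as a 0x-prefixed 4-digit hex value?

reg_0 = 0x0C38
clock 1: out=0, reg = 0x061C
clock 2: out=0, reg = 0x030E
clock 3: out=0, reg = 0x0187
clock 4: out=1, reg = 0x00C3
clock 5: out=1, reg = 0x8061
clock 6: out=1, reg = 0xC030
clock 7: out=0, reg = 0xE018

0xE018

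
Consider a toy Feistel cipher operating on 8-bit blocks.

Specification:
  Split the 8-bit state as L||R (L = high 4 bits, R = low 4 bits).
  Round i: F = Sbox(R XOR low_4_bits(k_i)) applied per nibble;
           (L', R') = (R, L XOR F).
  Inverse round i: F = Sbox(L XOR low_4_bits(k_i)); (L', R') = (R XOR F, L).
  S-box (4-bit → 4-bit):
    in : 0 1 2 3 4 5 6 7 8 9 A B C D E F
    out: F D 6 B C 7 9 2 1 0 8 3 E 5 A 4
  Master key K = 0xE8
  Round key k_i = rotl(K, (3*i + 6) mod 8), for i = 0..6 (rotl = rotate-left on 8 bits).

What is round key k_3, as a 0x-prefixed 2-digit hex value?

0x74

K = 0xE8
k_0 = rotl(K, (3*0+6) mod 8) = rotl(K, 6) = 0x3A
k_1 = rotl(K, (3*1+6) mod 8) = rotl(K, 1) = 0xD1
k_2 = rotl(K, (3*2+6) mod 8) = rotl(K, 4) = 0x8E
k_3 = rotl(K, (3*3+6) mod 8) = rotl(K, 7) = 0x74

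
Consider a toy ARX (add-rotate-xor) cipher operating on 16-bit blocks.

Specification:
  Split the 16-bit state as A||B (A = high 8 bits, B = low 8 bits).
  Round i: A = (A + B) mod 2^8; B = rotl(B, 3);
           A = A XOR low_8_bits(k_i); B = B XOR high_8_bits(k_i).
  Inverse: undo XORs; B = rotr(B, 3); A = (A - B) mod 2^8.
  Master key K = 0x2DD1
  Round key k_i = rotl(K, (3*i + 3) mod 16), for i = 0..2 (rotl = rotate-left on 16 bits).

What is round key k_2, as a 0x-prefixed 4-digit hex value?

K = 0x2DD1
k_0 = rotl(K, (3*0+3) mod 16) = rotl(K, 3) = 0x6E89
k_1 = rotl(K, (3*1+3) mod 16) = rotl(K, 6) = 0x744B
k_2 = rotl(K, (3*2+3) mod 16) = rotl(K, 9) = 0xA25B

0xA25B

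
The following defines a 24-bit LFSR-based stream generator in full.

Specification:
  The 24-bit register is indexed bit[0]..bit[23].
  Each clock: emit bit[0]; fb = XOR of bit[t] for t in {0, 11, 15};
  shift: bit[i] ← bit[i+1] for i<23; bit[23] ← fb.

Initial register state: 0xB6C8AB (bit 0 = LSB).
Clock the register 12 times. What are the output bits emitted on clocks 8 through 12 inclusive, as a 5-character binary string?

10001

reg_0 = 0xB6C8AB
clock 1: out=1, reg = 0xDB6455
clock 2: out=1, reg = 0xEDB22A
clock 3: out=0, reg = 0xF6D915
clock 4: out=1, reg = 0xFB6C8A
clock 5: out=0, reg = 0xFDB645
clock 6: out=1, reg = 0x7EDB22
clock 7: out=0, reg = 0x3F6D91
clock 8: out=1, reg = 0x1FB6C8
clock 9: out=0, reg = 0x8FDB64
clock 10: out=0, reg = 0x47EDB2
clock 11: out=0, reg = 0x23F6D9
clock 12: out=1, reg = 0x11FB6C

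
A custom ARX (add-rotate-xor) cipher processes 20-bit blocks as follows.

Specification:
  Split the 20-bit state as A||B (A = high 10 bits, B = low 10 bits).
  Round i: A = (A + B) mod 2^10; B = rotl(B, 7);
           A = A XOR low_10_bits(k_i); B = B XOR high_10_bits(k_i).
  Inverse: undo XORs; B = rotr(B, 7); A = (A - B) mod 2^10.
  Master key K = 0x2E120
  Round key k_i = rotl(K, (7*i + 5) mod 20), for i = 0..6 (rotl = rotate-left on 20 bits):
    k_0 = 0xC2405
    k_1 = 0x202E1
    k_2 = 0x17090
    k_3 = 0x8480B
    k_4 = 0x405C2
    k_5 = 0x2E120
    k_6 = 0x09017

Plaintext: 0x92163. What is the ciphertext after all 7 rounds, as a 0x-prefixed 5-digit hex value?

0x92A87

s_0 = plaintext = 0x92163
s_1 = Round(s_0, k_0) = 0xEBAA5
s_2 = Round(s_1, k_1) = 0x2CA54
s_3 = Round(s_2, k_2) = 0xE5A16
s_4 = Round(s_3, k_3) = 0x69D50
s_5 = Round(s_4, k_4) = 0xCD52B
s_6 = Round(s_5, k_5) = 0x5011D
s_7 = Round(s_6, k_6) = 0x92A87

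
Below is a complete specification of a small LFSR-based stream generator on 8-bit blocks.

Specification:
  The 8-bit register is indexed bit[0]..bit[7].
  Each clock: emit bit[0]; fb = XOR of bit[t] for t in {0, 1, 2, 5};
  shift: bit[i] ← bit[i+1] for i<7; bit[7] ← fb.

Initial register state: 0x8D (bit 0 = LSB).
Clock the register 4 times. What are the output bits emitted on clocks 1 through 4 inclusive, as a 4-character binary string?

1011

reg_0 = 0x8D
clock 1: out=1, reg = 0x46
clock 2: out=0, reg = 0x23
clock 3: out=1, reg = 0x91
clock 4: out=1, reg = 0xC8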